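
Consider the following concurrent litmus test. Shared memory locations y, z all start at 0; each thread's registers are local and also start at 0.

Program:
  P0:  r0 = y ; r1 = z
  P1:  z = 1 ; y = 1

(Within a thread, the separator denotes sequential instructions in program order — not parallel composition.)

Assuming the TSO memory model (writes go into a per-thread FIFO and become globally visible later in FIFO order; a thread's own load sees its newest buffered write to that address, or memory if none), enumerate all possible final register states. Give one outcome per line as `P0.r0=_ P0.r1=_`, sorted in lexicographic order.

P0.r0=0 P0.r1=0
P0.r0=0 P0.r1=1
P0.r0=1 P0.r1=1

outcome vector order: (P0.r0,P0.r1)
|TSO outcomes| = 3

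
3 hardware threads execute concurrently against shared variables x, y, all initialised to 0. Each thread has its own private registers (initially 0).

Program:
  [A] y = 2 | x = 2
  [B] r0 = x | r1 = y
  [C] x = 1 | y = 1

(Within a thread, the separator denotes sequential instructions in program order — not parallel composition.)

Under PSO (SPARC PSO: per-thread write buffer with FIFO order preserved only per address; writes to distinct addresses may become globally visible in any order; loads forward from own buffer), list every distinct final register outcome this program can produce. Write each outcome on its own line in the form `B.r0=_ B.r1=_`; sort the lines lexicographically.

B.r0=0 B.r1=0
B.r0=0 B.r1=1
B.r0=0 B.r1=2
B.r0=1 B.r1=0
B.r0=1 B.r1=1
B.r0=1 B.r1=2
B.r0=2 B.r1=0
B.r0=2 B.r1=1
B.r0=2 B.r1=2

outcome vector order: (B.r0,B.r1)
|PSO outcomes| = 9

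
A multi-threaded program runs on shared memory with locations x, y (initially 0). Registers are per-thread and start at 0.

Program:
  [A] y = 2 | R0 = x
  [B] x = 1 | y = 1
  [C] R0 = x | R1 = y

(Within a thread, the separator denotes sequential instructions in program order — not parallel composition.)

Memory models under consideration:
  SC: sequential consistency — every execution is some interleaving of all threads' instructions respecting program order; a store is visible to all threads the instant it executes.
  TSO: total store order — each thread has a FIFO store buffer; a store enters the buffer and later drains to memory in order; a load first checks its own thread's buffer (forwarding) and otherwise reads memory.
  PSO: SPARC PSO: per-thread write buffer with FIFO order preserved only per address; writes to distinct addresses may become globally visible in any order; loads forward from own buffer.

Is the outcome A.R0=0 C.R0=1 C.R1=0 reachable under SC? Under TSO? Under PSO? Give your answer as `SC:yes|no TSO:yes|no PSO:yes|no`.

SC:no TSO:yes PSO:yes

outcome vector order: (A.R0,C.R0,C.R1)
SC (11): 000; 001; 002; 011; 012; 100; 101; 102; 110; 111; 112
TSO (12): 000; 001; 002; 010; 011; 012; 100; 101; 102; 110; 111; 112
PSO (12): 000; 001; 002; 010; 011; 012; 100; 101; 102; 110; 111; 112
target 010 ∈ {TSO,PSO}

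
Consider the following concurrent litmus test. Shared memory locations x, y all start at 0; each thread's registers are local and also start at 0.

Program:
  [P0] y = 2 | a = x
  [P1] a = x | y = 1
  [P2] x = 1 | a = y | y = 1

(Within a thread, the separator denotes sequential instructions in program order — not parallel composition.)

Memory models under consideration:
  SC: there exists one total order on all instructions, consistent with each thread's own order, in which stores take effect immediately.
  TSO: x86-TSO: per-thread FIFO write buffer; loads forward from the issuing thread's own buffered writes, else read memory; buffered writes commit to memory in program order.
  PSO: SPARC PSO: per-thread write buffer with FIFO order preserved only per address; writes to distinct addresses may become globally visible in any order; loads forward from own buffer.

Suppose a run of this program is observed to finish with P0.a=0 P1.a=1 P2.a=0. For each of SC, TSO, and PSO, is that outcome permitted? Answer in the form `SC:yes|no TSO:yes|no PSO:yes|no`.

SC:no TSO:yes PSO:yes

outcome vector order: (P0.a,P1.a,P2.a)
SC: 10 outcomes — {0/0/1, 0/0/2, 0/1/1, 0/1/2, 1/0/0, 1/0/1, 1/0/2, 1/1/0, 1/1/1, 1/1/2}
TSO: 12 outcomes — {0/0/0, 0/0/1, 0/0/2, 0/1/0, 0/1/1, 0/1/2, 1/0/0, 1/0/1, 1/0/2, 1/1/0, 1/1/1, 1/1/2}
PSO: 12 outcomes — {0/0/0, 0/0/1, 0/0/2, 0/1/0, 0/1/1, 0/1/2, 1/0/0, 1/0/1, 1/0/2, 1/1/0, 1/1/1, 1/1/2}
target 0/1/0 ∈ {TSO,PSO}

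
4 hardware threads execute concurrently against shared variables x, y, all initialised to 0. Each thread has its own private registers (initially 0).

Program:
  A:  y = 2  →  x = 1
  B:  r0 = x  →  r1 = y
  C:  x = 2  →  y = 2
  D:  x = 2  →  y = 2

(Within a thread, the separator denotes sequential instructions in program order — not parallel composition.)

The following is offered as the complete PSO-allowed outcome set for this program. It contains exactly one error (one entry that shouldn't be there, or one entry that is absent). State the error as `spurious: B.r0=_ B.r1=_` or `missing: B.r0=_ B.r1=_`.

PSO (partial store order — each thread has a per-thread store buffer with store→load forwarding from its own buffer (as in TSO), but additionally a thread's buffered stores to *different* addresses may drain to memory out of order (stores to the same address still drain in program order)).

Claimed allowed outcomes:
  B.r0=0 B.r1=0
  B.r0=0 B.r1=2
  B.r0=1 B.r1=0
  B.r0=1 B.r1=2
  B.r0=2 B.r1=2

missing: B.r0=2 B.r1=0

outcome vector order: (B.r0,B.r1)
under PSO → <0 0>; <0 2>; <1 0>; <1 2>; <2 0>; <2 2>
PSO∖claimed = {<2 0>}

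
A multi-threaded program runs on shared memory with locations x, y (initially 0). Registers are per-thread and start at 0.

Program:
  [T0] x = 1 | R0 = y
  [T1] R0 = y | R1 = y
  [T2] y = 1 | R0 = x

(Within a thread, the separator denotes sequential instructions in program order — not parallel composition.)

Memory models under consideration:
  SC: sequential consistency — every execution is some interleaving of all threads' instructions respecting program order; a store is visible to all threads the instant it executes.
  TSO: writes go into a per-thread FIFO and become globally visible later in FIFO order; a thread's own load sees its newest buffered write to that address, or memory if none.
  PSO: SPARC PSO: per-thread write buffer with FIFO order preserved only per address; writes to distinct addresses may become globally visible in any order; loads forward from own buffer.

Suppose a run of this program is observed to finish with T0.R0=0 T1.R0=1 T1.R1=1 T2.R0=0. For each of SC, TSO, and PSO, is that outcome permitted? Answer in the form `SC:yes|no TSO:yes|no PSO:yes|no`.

outcome vector order: (T0.R0,T1.R0,T1.R1,T2.R0)
SC (9): (0,0,0,1) (0,0,1,1) (0,1,1,1) (1,0,0,0) (1,0,0,1) (1,0,1,0) (1,0,1,1) (1,1,1,0) (1,1,1,1)
TSO (12): (0,0,0,0) (0,0,0,1) (0,0,1,0) (0,0,1,1) (0,1,1,0) (0,1,1,1) (1,0,0,0) (1,0,0,1) (1,0,1,0) (1,0,1,1) (1,1,1,0) (1,1,1,1)
PSO (12): (0,0,0,0) (0,0,0,1) (0,0,1,0) (0,0,1,1) (0,1,1,0) (0,1,1,1) (1,0,0,0) (1,0,0,1) (1,0,1,0) (1,0,1,1) (1,1,1,0) (1,1,1,1)
target (0,1,1,0) ∈ {TSO,PSO}

SC:no TSO:yes PSO:yes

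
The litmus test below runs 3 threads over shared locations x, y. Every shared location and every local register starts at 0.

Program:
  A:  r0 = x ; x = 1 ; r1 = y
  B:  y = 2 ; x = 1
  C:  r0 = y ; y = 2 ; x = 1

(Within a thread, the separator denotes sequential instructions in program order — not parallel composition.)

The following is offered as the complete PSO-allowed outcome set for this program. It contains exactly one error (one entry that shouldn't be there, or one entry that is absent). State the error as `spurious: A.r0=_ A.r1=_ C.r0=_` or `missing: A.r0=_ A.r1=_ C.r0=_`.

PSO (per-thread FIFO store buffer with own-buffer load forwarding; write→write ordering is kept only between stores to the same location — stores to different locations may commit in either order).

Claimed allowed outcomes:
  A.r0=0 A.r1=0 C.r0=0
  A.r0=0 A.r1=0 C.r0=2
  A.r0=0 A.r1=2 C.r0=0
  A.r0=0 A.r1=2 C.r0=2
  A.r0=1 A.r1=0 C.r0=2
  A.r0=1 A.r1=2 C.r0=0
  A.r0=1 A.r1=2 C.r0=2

missing: A.r0=1 A.r1=0 C.r0=0

outcome vector order: (A.r0,A.r1,C.r0)
PSO: 8 outcomes — {0/0/0; 0/0/2; 0/2/0; 0/2/2; 1/0/0; 1/0/2; 1/2/0; 1/2/2}
PSO∖claimed = {1/0/0}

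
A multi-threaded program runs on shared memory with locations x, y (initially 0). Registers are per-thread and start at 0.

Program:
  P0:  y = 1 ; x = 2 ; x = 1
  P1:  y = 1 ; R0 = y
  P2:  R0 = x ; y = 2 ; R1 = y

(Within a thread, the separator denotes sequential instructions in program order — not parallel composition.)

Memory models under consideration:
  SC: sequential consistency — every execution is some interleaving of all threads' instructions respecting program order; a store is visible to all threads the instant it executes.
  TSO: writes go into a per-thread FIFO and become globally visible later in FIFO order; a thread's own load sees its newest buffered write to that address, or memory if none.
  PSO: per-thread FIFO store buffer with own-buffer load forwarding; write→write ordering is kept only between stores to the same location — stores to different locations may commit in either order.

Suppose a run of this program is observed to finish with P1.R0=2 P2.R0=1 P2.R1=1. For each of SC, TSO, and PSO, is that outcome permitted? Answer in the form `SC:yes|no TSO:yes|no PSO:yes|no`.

SC:no TSO:no PSO:yes

outcome vector order: (P1.R0,P2.R0,P2.R1)
under SC → <1 0 1>; <1 0 2>; <1 1 1>; <1 1 2>; <1 2 1>; <1 2 2>; <2 0 1>; <2 0 2>; <2 1 2>; <2 2 2>
under TSO → <1 0 1>; <1 0 2>; <1 1 1>; <1 1 2>; <1 2 1>; <1 2 2>; <2 0 1>; <2 0 2>; <2 1 2>; <2 2 2>
under PSO → <1 0 1>; <1 0 2>; <1 1 1>; <1 1 2>; <1 2 1>; <1 2 2>; <2 0 1>; <2 0 2>; <2 1 1>; <2 1 2>; <2 2 1>; <2 2 2>
target <2 1 1> ∈ {PSO}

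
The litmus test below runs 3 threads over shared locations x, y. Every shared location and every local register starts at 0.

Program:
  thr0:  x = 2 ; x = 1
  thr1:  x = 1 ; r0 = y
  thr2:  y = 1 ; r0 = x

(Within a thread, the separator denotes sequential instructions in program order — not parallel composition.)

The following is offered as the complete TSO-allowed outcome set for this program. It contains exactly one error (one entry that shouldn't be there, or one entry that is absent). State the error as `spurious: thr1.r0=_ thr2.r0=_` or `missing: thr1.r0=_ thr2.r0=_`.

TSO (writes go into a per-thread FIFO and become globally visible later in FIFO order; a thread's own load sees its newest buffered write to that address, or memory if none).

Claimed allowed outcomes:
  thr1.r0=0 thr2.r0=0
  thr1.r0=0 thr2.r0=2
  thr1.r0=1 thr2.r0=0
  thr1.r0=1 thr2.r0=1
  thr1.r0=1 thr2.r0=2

outcome vector order: (thr1.r0,thr2.r0)
TSO: 6 outcomes — {00 01 02 10 11 12}
TSO∖claimed = {01}

missing: thr1.r0=0 thr2.r0=1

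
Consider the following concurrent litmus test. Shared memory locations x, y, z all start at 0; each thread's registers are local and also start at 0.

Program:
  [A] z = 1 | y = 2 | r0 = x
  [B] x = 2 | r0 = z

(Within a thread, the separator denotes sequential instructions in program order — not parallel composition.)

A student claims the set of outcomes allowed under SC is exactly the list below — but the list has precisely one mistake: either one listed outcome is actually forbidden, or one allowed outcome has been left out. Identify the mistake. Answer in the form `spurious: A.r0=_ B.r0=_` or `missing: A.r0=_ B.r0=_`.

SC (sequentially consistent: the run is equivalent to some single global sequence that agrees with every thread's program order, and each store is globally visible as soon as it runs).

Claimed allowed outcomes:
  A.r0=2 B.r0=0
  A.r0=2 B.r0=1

missing: A.r0=0 B.r0=1

outcome vector order: (A.r0,B.r0)
SC: 3 outcomes — {01 20 21}
SC∖claimed = {01}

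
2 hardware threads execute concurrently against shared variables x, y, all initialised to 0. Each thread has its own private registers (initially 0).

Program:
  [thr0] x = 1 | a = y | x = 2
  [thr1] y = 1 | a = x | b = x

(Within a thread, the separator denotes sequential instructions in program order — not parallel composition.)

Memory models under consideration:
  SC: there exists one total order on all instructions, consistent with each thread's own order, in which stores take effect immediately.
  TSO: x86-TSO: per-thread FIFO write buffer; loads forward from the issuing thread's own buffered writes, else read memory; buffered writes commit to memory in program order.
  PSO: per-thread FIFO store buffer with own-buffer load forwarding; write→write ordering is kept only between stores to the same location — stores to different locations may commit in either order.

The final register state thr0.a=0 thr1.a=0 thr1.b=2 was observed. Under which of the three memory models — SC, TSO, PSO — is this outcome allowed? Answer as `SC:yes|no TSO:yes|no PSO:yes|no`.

outcome vector order: (thr0.a,thr1.a,thr1.b)
under SC → 0/1/1 0/1/2 0/2/2 1/0/0 1/0/1 1/0/2 1/1/1 1/1/2 1/2/2
under TSO → 0/0/0 0/0/1 0/0/2 0/1/1 0/1/2 0/2/2 1/0/0 1/0/1 1/0/2 1/1/1 1/1/2 1/2/2
under PSO → 0/0/0 0/0/1 0/0/2 0/1/1 0/1/2 0/2/2 1/0/0 1/0/1 1/0/2 1/1/1 1/1/2 1/2/2
target 0/0/2 ∈ {TSO,PSO}

SC:no TSO:yes PSO:yes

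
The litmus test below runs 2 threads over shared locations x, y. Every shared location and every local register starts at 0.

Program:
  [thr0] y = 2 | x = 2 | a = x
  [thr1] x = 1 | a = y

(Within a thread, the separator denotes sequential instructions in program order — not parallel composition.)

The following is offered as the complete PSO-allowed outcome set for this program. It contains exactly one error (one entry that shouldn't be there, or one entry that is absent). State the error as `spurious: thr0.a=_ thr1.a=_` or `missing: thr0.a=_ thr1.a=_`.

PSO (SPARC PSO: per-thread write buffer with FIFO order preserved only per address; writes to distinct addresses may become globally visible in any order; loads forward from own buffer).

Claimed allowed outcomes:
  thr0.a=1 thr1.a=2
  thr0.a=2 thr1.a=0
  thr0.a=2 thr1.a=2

missing: thr0.a=1 thr1.a=0

outcome vector order: (thr0.a,thr1.a)
under PSO → <1 0> <1 2> <2 0> <2 2>
PSO∖claimed = {<1 0>}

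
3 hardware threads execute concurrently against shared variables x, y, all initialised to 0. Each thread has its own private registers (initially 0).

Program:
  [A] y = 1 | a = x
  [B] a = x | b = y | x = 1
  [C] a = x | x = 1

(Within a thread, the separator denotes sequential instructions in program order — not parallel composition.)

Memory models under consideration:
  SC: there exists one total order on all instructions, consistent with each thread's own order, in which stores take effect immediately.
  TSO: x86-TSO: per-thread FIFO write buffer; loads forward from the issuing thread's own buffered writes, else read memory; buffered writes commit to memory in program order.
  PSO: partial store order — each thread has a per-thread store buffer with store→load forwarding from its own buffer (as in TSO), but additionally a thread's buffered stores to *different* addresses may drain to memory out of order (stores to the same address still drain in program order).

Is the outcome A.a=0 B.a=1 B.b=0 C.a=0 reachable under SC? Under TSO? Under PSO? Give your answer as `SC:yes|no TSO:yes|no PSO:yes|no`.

outcome vector order: (A.a,B.a,B.b,C.a)
[SC] allowed = {0/0/0/0 0/0/0/1 0/0/1/0 0/0/1/1 0/1/1/0 1/0/0/0 1/0/0/1 1/0/1/0 1/0/1/1 1/1/0/0 1/1/1/0}
[TSO] allowed = {0/0/0/0 0/0/0/1 0/0/1/0 0/0/1/1 0/1/0/0 0/1/1/0 1/0/0/0 1/0/0/1 1/0/1/0 1/0/1/1 1/1/0/0 1/1/1/0}
[PSO] allowed = {0/0/0/0 0/0/0/1 0/0/1/0 0/0/1/1 0/1/0/0 0/1/1/0 1/0/0/0 1/0/0/1 1/0/1/0 1/0/1/1 1/1/0/0 1/1/1/0}
target 0/1/0/0 ∈ {TSO,PSO}

SC:no TSO:yes PSO:yes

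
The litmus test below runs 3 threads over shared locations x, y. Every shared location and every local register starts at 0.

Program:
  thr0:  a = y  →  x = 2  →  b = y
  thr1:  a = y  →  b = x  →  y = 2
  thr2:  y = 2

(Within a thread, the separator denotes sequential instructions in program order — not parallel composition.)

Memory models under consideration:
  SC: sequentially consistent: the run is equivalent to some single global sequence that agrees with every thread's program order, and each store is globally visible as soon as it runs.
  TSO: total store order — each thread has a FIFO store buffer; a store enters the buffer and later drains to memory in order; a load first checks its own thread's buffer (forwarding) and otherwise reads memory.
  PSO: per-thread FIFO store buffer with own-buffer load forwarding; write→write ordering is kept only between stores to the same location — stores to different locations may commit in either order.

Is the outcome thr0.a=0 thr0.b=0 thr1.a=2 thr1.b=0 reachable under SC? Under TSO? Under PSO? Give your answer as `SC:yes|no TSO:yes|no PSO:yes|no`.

outcome vector order: (thr0.a,thr0.b,thr1.a,thr1.b)
[SC] allowed = {0000; 0002; 0022; 0200; 0202; 0220; 0222; 2200; 2202; 2220; 2222}
[TSO] allowed = {0000; 0002; 0020; 0022; 0200; 0202; 0220; 0222; 2200; 2202; 2220; 2222}
[PSO] allowed = {0000; 0002; 0020; 0022; 0200; 0202; 0220; 0222; 2200; 2202; 2220; 2222}
target 0020 ∈ {TSO,PSO}

SC:no TSO:yes PSO:yes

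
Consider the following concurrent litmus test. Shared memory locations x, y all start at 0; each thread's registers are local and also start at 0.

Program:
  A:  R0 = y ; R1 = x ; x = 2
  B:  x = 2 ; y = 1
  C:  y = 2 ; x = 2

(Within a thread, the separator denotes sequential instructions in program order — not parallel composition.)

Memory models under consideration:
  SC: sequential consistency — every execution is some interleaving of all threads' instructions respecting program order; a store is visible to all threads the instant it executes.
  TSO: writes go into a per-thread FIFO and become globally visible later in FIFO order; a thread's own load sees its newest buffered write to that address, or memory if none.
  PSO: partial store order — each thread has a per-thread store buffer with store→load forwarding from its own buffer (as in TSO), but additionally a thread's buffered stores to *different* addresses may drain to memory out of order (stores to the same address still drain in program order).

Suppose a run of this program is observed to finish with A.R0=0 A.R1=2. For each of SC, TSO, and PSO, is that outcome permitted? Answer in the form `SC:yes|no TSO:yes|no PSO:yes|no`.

outcome vector order: (A.R0,A.R1)
SC: 5 outcomes — {0/0 0/2 1/2 2/0 2/2}
TSO: 5 outcomes — {0/0 0/2 1/2 2/0 2/2}
PSO: 6 outcomes — {0/0 0/2 1/0 1/2 2/0 2/2}
target 0/2 ∈ {SC,TSO,PSO}

SC:yes TSO:yes PSO:yes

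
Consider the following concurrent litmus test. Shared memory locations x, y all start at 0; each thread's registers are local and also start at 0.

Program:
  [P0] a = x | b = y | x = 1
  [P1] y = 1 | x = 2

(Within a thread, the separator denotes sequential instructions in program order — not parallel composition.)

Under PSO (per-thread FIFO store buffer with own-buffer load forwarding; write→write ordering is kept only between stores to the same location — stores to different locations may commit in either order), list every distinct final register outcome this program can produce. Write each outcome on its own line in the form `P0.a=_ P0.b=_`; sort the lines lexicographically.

P0.a=0 P0.b=0
P0.a=0 P0.b=1
P0.a=2 P0.b=0
P0.a=2 P0.b=1

outcome vector order: (P0.a,P0.b)
|PSO outcomes| = 4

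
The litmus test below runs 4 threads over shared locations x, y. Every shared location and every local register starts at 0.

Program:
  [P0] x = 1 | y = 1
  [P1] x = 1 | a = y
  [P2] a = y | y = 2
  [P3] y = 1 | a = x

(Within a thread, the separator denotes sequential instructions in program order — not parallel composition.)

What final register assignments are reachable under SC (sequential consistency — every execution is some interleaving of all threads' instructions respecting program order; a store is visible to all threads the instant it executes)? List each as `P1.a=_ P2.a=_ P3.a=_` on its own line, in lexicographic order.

P1.a=0 P2.a=0 P3.a=1
P1.a=0 P2.a=1 P3.a=1
P1.a=1 P2.a=0 P3.a=0
P1.a=1 P2.a=0 P3.a=1
P1.a=1 P2.a=1 P3.a=0
P1.a=1 P2.a=1 P3.a=1
P1.a=2 P2.a=0 P3.a=0
P1.a=2 P2.a=0 P3.a=1
P1.a=2 P2.a=1 P3.a=0
P1.a=2 P2.a=1 P3.a=1

outcome vector order: (P1.a,P2.a,P3.a)
|SC outcomes| = 10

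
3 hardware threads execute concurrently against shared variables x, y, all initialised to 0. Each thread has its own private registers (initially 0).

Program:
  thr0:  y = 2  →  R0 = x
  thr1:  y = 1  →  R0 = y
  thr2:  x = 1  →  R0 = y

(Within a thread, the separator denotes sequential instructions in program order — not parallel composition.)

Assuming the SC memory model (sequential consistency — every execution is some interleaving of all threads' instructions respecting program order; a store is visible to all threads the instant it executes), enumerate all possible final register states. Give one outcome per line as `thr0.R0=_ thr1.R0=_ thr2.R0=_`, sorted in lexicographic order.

thr0.R0=0 thr1.R0=1 thr2.R0=1
thr0.R0=0 thr1.R0=1 thr2.R0=2
thr0.R0=0 thr1.R0=2 thr2.R0=2
thr0.R0=1 thr1.R0=1 thr2.R0=0
thr0.R0=1 thr1.R0=1 thr2.R0=1
thr0.R0=1 thr1.R0=1 thr2.R0=2
thr0.R0=1 thr1.R0=2 thr2.R0=0
thr0.R0=1 thr1.R0=2 thr2.R0=1
thr0.R0=1 thr1.R0=2 thr2.R0=2

outcome vector order: (thr0.R0,thr1.R0,thr2.R0)
|SC outcomes| = 9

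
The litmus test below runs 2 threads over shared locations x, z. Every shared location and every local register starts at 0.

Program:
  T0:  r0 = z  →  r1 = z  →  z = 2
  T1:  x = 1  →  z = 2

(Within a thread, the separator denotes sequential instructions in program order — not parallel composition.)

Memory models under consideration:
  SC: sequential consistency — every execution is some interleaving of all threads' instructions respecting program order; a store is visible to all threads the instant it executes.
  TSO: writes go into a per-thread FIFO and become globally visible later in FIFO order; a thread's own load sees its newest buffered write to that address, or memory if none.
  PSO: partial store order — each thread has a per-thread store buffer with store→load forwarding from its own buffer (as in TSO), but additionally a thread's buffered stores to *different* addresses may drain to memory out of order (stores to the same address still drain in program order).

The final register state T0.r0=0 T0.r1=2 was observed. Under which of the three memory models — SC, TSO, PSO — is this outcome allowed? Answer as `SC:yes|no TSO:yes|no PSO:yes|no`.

outcome vector order: (T0.r0,T0.r1)
SC: 3 outcomes — {00; 02; 22}
TSO: 3 outcomes — {00; 02; 22}
PSO: 3 outcomes — {00; 02; 22}
target 02 ∈ {SC,TSO,PSO}

SC:yes TSO:yes PSO:yes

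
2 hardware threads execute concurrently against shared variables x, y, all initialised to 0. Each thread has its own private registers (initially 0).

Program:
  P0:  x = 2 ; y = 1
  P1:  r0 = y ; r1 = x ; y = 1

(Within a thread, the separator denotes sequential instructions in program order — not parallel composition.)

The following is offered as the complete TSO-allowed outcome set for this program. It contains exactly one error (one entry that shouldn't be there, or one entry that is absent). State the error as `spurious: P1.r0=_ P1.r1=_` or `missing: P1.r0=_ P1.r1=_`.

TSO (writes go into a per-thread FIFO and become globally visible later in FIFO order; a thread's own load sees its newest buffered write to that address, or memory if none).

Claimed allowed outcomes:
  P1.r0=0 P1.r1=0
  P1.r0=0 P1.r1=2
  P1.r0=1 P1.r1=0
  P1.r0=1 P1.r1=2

outcome vector order: (P1.r0,P1.r1)
TSO: 3 outcomes — {(0,0); (0,2); (1,2)}
claimed∖TSO = {(1,0)}

spurious: P1.r0=1 P1.r1=0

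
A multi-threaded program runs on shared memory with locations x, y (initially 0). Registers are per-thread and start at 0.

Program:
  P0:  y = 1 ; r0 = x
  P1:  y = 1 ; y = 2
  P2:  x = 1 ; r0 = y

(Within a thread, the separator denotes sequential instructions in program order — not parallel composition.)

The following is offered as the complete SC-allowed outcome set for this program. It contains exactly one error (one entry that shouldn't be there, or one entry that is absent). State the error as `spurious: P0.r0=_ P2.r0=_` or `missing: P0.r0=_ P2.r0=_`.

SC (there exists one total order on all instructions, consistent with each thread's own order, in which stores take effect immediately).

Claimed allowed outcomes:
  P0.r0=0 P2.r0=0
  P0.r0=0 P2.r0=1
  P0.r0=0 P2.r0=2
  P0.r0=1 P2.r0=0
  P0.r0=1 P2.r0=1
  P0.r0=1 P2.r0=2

spurious: P0.r0=0 P2.r0=0

outcome vector order: (P0.r0,P2.r0)
SC (5): (0,1), (0,2), (1,0), (1,1), (1,2)
claimed∖SC = {(0,0)}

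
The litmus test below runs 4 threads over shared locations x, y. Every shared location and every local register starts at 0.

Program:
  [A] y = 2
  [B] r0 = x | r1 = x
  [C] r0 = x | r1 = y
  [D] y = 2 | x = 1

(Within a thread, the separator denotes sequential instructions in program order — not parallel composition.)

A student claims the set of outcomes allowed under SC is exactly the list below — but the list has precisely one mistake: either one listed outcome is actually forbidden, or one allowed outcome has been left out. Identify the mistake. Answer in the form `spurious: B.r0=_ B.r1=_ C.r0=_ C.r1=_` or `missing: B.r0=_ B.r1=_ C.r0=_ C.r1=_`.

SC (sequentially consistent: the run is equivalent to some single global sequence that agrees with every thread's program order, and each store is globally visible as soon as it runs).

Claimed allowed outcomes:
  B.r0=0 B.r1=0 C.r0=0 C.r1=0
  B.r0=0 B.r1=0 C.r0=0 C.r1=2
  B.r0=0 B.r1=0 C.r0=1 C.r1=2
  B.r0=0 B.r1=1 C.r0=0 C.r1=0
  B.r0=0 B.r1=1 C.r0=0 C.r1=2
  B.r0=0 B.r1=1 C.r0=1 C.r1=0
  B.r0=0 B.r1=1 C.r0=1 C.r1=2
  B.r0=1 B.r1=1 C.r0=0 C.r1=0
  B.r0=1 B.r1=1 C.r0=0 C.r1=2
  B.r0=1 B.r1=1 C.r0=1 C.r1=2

spurious: B.r0=0 B.r1=1 C.r0=1 C.r1=0

outcome vector order: (B.r0,B.r1,C.r0,C.r1)
under SC → 0000, 0002, 0012, 0100, 0102, 0112, 1100, 1102, 1112
claimed∖SC = {0110}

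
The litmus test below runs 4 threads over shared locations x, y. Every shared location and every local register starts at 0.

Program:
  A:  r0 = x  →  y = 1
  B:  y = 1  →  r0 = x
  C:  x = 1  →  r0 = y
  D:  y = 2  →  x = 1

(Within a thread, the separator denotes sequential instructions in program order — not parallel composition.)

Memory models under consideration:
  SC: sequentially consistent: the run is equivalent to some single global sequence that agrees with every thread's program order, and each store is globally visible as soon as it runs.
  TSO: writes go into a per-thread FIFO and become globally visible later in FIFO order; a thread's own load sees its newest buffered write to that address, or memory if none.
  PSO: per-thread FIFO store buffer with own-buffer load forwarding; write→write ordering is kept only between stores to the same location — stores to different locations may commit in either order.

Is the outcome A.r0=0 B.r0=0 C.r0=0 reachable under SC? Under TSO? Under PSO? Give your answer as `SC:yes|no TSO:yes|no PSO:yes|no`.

outcome vector order: (A.r0,B.r0,C.r0)
SC: 10 outcomes — {(0,0,1) (0,0,2) (0,1,0) (0,1,1) (0,1,2) (1,0,1) (1,0,2) (1,1,0) (1,1,1) (1,1,2)}
TSO: 12 outcomes — {(0,0,0) (0,0,1) (0,0,2) (0,1,0) (0,1,1) (0,1,2) (1,0,0) (1,0,1) (1,0,2) (1,1,0) (1,1,1) (1,1,2)}
PSO: 12 outcomes — {(0,0,0) (0,0,1) (0,0,2) (0,1,0) (0,1,1) (0,1,2) (1,0,0) (1,0,1) (1,0,2) (1,1,0) (1,1,1) (1,1,2)}
target (0,0,0) ∈ {TSO,PSO}

SC:no TSO:yes PSO:yes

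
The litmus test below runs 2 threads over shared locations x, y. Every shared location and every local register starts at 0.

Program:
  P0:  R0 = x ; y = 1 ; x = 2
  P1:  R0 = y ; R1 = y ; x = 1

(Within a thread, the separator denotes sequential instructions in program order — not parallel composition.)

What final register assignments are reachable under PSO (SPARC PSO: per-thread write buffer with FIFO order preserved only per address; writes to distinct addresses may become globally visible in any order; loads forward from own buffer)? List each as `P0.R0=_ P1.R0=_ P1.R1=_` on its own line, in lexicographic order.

P0.R0=0 P1.R0=0 P1.R1=0
P0.R0=0 P1.R0=0 P1.R1=1
P0.R0=0 P1.R0=1 P1.R1=1
P0.R0=1 P1.R0=0 P1.R1=0

outcome vector order: (P0.R0,P1.R0,P1.R1)
|PSO outcomes| = 4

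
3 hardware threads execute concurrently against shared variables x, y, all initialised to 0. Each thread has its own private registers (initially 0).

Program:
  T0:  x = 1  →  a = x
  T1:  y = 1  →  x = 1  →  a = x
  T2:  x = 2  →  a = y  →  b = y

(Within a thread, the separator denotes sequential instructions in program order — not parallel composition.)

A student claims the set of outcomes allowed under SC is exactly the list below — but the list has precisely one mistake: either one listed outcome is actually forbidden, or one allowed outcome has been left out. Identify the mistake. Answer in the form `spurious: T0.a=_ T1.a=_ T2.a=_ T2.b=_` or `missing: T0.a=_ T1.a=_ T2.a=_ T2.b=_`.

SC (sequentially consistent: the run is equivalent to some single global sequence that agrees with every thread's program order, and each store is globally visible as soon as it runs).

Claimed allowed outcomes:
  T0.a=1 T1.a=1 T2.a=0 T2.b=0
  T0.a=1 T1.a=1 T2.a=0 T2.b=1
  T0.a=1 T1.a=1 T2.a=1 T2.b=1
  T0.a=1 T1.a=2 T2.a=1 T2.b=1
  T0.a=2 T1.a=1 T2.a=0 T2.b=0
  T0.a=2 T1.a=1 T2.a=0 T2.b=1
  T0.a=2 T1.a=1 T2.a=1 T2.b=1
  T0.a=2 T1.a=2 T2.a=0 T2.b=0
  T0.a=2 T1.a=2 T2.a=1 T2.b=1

spurious: T0.a=2 T1.a=2 T2.a=0 T2.b=0

outcome vector order: (T0.a,T1.a,T2.a,T2.b)
[SC] allowed = {1100, 1101, 1111, 1211, 2100, 2101, 2111, 2211}
claimed∖SC = {2200}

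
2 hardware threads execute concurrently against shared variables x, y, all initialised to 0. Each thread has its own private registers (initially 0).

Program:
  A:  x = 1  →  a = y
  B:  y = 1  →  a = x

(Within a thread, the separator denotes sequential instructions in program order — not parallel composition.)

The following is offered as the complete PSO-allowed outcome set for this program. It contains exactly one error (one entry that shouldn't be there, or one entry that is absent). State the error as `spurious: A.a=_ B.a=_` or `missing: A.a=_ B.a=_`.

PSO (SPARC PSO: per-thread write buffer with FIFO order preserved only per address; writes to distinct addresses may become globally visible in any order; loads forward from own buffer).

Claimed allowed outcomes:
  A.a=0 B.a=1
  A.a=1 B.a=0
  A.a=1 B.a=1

missing: A.a=0 B.a=0

outcome vector order: (A.a,B.a)
under PSO → 0/0; 0/1; 1/0; 1/1
PSO∖claimed = {0/0}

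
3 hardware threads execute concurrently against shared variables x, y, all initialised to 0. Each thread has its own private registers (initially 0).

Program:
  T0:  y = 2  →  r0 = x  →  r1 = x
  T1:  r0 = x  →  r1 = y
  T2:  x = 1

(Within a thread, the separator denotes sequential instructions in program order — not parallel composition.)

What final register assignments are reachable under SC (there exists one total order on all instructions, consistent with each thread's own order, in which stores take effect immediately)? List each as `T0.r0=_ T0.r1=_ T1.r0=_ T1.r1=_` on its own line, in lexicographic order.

outcome vector order: (T0.r0,T0.r1,T1.r0,T1.r1)
|SC outcomes| = 10

T0.r0=0 T0.r1=0 T1.r0=0 T1.r1=0
T0.r0=0 T0.r1=0 T1.r0=0 T1.r1=2
T0.r0=0 T0.r1=0 T1.r0=1 T1.r1=2
T0.r0=0 T0.r1=1 T1.r0=0 T1.r1=0
T0.r0=0 T0.r1=1 T1.r0=0 T1.r1=2
T0.r0=0 T0.r1=1 T1.r0=1 T1.r1=2
T0.r0=1 T0.r1=1 T1.r0=0 T1.r1=0
T0.r0=1 T0.r1=1 T1.r0=0 T1.r1=2
T0.r0=1 T0.r1=1 T1.r0=1 T1.r1=0
T0.r0=1 T0.r1=1 T1.r0=1 T1.r1=2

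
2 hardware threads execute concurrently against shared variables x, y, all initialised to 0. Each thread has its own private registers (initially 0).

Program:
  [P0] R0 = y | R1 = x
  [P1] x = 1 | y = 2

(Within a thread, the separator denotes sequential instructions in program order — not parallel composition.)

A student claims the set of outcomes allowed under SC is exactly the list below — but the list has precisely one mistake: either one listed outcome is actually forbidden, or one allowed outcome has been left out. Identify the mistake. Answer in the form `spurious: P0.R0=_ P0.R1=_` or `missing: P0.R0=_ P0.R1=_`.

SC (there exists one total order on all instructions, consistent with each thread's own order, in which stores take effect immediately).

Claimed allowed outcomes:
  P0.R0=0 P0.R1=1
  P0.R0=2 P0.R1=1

missing: P0.R0=0 P0.R1=0

outcome vector order: (P0.R0,P0.R1)
under SC → 00, 01, 21
SC∖claimed = {00}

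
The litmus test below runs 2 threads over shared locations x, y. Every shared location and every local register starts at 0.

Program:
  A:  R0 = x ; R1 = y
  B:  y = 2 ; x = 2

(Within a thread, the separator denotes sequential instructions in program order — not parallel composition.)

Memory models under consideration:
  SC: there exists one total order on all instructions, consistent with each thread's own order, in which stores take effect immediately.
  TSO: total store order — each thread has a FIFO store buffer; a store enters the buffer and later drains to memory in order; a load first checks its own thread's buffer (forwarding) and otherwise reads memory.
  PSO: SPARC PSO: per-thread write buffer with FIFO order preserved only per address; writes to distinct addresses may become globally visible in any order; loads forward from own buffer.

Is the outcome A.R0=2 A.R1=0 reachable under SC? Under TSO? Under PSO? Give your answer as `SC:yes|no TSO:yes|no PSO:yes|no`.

SC:no TSO:no PSO:yes

outcome vector order: (A.R0,A.R1)
SC (3): 0/0; 0/2; 2/2
TSO (3): 0/0; 0/2; 2/2
PSO (4): 0/0; 0/2; 2/0; 2/2
target 2/0 ∈ {PSO}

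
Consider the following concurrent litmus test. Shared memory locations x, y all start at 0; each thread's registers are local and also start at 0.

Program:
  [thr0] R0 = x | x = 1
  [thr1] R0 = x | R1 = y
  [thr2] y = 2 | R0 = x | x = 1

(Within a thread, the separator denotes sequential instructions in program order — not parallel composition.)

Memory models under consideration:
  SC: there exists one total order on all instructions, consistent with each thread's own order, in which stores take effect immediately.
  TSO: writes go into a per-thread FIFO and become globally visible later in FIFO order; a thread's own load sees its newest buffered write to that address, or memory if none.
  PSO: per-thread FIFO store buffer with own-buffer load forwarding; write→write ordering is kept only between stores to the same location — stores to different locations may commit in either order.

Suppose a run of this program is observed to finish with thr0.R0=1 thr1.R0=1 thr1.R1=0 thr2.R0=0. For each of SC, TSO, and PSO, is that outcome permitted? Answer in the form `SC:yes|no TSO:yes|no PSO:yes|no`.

SC:no TSO:no PSO:yes

outcome vector order: (thr0.R0,thr1.R0,thr1.R1,thr2.R0)
[SC] allowed = {<0 0 0 0>, <0 0 0 1>, <0 0 2 0>, <0 0 2 1>, <0 1 0 1>, <0 1 2 0>, <0 1 2 1>, <1 0 0 0>, <1 0 2 0>, <1 1 2 0>}
[TSO] allowed = {<0 0 0 0>, <0 0 0 1>, <0 0 2 0>, <0 0 2 1>, <0 1 0 0>, <0 1 0 1>, <0 1 2 0>, <0 1 2 1>, <1 0 0 0>, <1 0 2 0>, <1 1 2 0>}
[PSO] allowed = {<0 0 0 0>, <0 0 0 1>, <0 0 2 0>, <0 0 2 1>, <0 1 0 0>, <0 1 0 1>, <0 1 2 0>, <0 1 2 1>, <1 0 0 0>, <1 0 2 0>, <1 1 0 0>, <1 1 2 0>}
target <1 1 0 0> ∈ {PSO}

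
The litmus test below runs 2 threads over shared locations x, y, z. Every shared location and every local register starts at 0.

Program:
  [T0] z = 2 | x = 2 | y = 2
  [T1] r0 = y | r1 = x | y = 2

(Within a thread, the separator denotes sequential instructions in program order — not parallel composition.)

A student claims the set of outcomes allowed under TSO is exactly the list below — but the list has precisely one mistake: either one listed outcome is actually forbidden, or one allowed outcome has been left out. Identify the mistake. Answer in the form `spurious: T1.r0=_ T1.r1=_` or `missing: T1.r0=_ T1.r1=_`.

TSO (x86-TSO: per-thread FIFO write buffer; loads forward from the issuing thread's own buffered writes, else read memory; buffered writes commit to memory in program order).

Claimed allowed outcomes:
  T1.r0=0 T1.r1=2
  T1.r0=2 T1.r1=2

outcome vector order: (T1.r0,T1.r1)
TSO: 3 outcomes — {(0,0), (0,2), (2,2)}
TSO∖claimed = {(0,0)}

missing: T1.r0=0 T1.r1=0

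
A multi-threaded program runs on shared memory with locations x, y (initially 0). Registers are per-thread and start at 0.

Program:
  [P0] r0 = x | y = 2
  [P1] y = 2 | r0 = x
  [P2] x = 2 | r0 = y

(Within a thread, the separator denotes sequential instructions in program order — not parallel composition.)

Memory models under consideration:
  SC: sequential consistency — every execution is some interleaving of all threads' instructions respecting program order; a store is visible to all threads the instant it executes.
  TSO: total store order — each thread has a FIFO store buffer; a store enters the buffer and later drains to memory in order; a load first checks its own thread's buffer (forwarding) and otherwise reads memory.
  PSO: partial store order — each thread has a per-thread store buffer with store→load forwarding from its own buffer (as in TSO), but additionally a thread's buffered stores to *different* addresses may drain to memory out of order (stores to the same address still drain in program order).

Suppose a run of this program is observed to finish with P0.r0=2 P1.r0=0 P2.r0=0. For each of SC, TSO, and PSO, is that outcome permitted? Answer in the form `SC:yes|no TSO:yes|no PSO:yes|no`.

outcome vector order: (P0.r0,P1.r0,P2.r0)
SC: 6 outcomes — {(0,0,2); (0,2,0); (0,2,2); (2,0,2); (2,2,0); (2,2,2)}
TSO: 8 outcomes — {(0,0,0); (0,0,2); (0,2,0); (0,2,2); (2,0,0); (2,0,2); (2,2,0); (2,2,2)}
PSO: 8 outcomes — {(0,0,0); (0,0,2); (0,2,0); (0,2,2); (2,0,0); (2,0,2); (2,2,0); (2,2,2)}
target (2,0,0) ∈ {TSO,PSO}

SC:no TSO:yes PSO:yes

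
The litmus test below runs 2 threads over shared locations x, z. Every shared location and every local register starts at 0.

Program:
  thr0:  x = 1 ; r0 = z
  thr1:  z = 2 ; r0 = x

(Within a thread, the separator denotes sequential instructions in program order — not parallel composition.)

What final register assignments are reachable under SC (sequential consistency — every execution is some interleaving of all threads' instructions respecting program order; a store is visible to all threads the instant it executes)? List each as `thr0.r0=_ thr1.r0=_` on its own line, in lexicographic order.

outcome vector order: (thr0.r0,thr1.r0)
|SC outcomes| = 3

thr0.r0=0 thr1.r0=1
thr0.r0=2 thr1.r0=0
thr0.r0=2 thr1.r0=1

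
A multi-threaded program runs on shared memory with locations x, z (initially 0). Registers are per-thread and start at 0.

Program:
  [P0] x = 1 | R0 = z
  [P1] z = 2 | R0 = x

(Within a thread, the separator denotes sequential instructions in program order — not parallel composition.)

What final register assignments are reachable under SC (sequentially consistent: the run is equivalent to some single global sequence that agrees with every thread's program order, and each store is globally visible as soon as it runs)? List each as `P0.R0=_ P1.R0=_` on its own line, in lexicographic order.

P0.R0=0 P1.R0=1
P0.R0=2 P1.R0=0
P0.R0=2 P1.R0=1

outcome vector order: (P0.R0,P1.R0)
|SC outcomes| = 3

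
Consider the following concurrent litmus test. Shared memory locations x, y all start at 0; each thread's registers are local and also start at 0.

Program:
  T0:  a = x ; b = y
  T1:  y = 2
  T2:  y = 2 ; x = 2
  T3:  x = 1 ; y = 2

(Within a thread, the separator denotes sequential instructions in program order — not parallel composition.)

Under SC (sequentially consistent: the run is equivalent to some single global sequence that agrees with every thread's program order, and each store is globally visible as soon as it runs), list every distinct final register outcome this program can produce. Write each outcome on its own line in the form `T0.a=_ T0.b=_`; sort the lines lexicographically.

T0.a=0 T0.b=0
T0.a=0 T0.b=2
T0.a=1 T0.b=0
T0.a=1 T0.b=2
T0.a=2 T0.b=2

outcome vector order: (T0.a,T0.b)
|SC outcomes| = 5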